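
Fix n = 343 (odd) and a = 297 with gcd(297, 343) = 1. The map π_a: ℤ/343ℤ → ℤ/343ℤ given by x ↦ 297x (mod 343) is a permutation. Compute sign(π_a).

-1

Trace 213: π^k(213) = [213, 149, 6, 67, 5, 113, 290] for k=0..6.
4 cycles of lengths [294, 42, 6, 1].
n − c = 343 − 4 = 339; sign = (−1)^339 = -1.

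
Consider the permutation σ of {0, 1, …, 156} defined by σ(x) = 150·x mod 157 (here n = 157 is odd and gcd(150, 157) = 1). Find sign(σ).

Orbit of 58 under x↦150x: [58, 65, 16, 45, 156, 7, 108]… (length divides ord_157(150)).
The orbit structure of x ↦ 150x mod 157: 4 orbits of sizes [52, 52, 52, 1].
With 4 cycles on 157 points, sign = (−1)^{157−4} = -1.
Zolotarev: (150|157) = -1, matching the cycle-count sign.

-1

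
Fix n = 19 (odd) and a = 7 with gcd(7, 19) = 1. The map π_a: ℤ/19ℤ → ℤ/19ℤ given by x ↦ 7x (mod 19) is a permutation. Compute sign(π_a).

+1

Start at x=11: 11 → 1 → 7 → 11 (one orbit).
7 cycles of lengths [3, 3, 3, 3, 3, 3, 1].
19 − 7 = 12 transpositions; sign(π) = (−1)^12 = +1.
Via Zolotarev, sign(π_{7}) = (7|19) = +1.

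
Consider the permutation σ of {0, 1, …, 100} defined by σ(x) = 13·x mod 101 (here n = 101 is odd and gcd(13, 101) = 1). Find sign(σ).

+1

Orbit of 71 under x↦13x: [71, 14, 81, 43, 54, 96, 36]… (length divides ord_101(13)).
The orbit structure of x ↦ 13x mod 101: 3 orbits of sizes [50, 50, 1].
Σ(ℓ_i−1) = 101−3 = 98; sign = (−1)^98 = +1.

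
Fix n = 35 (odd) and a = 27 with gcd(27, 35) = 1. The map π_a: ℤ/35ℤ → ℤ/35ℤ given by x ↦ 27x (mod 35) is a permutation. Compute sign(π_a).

+1

Trace 13: π^k(13) = [13, 1, 27, 29] for k=0..3.
Cycle type of π: 4×7 + 2×3 + 1; total 11 cycles.
Σ(ℓ_i−1) = 35−11 = 24; sign = (−1)^24 = +1.
Zolotarev: (27|35) = +1, matching the cycle-count sign.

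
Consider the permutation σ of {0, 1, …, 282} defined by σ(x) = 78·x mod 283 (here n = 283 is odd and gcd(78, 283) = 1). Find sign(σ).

Trace 151: π^k(151) = [151, 175, 66, 54, 250, 256, 158] for k=0..6.
7 cycles of lengths [47, 47, 47, 47, 47, 47, 1].
With 7 cycles on 283 points, sign = (−1)^{283−7} = +1.
Via Zolotarev, sign(π_{78}) = (78|283) = +1.

+1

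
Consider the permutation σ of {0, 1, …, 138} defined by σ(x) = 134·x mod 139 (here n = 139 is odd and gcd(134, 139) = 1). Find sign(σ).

-1

Orbit of 47 under x↦134x: [47, 43, 63, 102, 46, 48, 38]… (length divides ord_139(134)).
The orbit structure of x ↦ 134x mod 139: 2 orbits of sizes [138, 1].
2 cycles on 139: each ℓ→(−1)^(ℓ−1), product (−1)^137 = -1.
Check: (134/139) = -1 by Zolotarev.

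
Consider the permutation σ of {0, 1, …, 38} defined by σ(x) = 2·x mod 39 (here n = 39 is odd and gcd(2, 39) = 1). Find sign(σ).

Trace 4: π^k(4) = [4, 8, 16, 32, 25, 11, 22] for k=0..6.
Decompose π into cycles: lengths [12, 12, 12, 2, 1] (5 cycles, including the fixed point 0).
Σ(ℓ_i−1) = 39−5 = 34; sign = (−1)^34 = +1.
Check: (2/39) = +1 by Zolotarev.

+1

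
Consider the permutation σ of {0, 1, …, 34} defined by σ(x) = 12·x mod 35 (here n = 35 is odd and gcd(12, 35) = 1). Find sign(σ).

Trace 1: π^k(1) = [1, 12, 4, 13, 16, 17, 29] for k=0..6.
The orbit structure of x ↦ 12x mod 35: 5 orbits of sizes [12, 12, 6, 4, 1].
Σ(ℓ_i−1) = 35−5 = 30; sign = (−1)^30 = +1.
Check: (12/35) = +1 by Zolotarev.

+1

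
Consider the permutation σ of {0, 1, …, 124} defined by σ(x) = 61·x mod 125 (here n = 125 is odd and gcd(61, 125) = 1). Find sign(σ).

Start at x=36: 36 → 71 → 81 → 66 → 26 → 86 → 121 → … (one orbit).
Cycle type of π: 25×4 + 5×4 + 1×5; total 13 cycles.
Σ(ℓ_i−1) = 125−13 = 112; sign = (−1)^112 = +1.
The Jacobi symbol (61|125) = +1 (Zolotarev) agrees.

+1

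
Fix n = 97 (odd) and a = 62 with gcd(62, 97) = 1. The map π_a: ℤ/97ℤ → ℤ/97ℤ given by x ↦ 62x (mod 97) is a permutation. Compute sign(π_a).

Orbit of 36 under x↦62x: [36, 1, 62, 61, 96, 35]… (length divides ord_97(62)).
Cycle lengths of π_62 on ℤ/97ℤ: [6, 6, 6, 6, 6, 6, 6, 6, 6, 6, 6, 6, 6, 6, 6, 6, 1]; 17 cycles in total.
n − c = 97 − 17 = 80; sign = (−1)^80 = +1.

+1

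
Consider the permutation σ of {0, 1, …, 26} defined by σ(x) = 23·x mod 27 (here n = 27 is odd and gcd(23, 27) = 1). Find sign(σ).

Trace 2: π^k(2) = [2, 19, 5, 7, 26, 4, 11] for k=0..6.
Cycle type of π: 18 + 6 + 2 + 1; total 4 cycles.
n − c = 27 − 4 = 23; sign = (−1)^23 = -1.
(23|27)_J = -1 (Zolotarev's lemma cross-check).

-1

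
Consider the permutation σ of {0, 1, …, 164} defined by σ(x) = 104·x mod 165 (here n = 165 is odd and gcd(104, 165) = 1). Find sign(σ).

-1

Orbit of 59 under x↦104x: [59, 31, 89, 16, 14, 136, 119]… (length divides ord_165(104)).
Cycle lengths of π_104 on ℤ/165ℤ: [10, 10, 10, 10, 10, 10, 10, 10, 10, 10, 10, 10, 10, 10, 5, 5, 2, 2, 2, 2, 2, 2, 2, 1]; 24 cycles in total.
sign(π) = (−1)^{n − #cycles} = (−1)^{165−24} = (−1)^141 = -1.
Via Zolotarev, sign(π_{104}) = (104|165) = -1.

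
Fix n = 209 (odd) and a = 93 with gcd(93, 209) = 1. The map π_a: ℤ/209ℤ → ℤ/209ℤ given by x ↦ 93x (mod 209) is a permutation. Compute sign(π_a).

Orbit of 111 under x↦93x: [111, 82, 102, 81, 9, 1, 93]… (length divides ord_209(93)).
9 cycles of lengths [45, 45, 45, 45, 9, 9, 5, 5, 1].
n − c = 209 − 9 = 200; sign = (−1)^200 = +1.
The Jacobi symbol (93|209) = +1 (Zolotarev) agrees.

+1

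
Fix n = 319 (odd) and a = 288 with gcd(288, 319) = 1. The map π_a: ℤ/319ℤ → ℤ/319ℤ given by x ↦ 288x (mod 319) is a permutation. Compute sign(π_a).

+1

Orbit of 25 under x↦288x: [25, 182, 100, 90, 81, 41, 5]… (length divides ord_319(288)).
Cycle lengths of π_288 on ℤ/319ℤ: [140, 140, 28, 10, 1]; 5 cycles in total.
5 cycles on 319: each ℓ→(−1)^(ℓ−1), product (−1)^314 = +1.
The Jacobi symbol (288|319) = +1 (Zolotarev) agrees.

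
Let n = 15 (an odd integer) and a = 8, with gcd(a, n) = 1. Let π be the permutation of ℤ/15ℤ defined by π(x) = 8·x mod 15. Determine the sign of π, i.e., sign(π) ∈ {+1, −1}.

+1

Start at x=2: 2 → 1 → 8 → 4 → 2 (one orbit).
5 cycles of lengths [4, 4, 4, 2, 1].
With 5 cycles on 15 points, sign = (−1)^{15−5} = +1.
The Jacobi symbol (8|15) = +1 (Zolotarev) agrees.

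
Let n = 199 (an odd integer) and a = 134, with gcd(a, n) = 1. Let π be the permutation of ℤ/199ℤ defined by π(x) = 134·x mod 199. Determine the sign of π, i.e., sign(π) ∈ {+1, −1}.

Trace 133: π^k(133) = [133, 111, 148, 131, 42, 56, 141] for k=0..6.
Cycle type of π: 198 + 1; total 2 cycles.
199 − 2 = 197 transpositions; sign(π) = (−1)^197 = -1.
The Jacobi symbol (134|199) = -1 (Zolotarev) agrees.

-1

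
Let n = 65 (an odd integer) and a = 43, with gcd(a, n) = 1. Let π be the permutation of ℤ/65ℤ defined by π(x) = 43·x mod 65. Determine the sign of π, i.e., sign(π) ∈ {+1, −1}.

Start at x=62: 62 → 1 → 43 → 29 → 12 → 61 → 23 → … (one orbit).
Cycle type of π: 12×4 + 6×2 + 4 + 1; total 8 cycles.
Σ(ℓ_i−1) = 65−8 = 57; sign = (−1)^57 = -1.
(43|65)_J = -1 (Zolotarev's lemma cross-check).

-1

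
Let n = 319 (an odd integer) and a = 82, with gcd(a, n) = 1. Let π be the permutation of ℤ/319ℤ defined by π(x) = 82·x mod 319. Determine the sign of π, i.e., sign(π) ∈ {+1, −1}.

+1

Trace 170: π^k(170) = [170, 223, 103, 152, 23, 291, 256] for k=0..6.
Decompose π into cycles: lengths [35, 35, 35, 35, 35, 35, 35, 35, 7, 7, 7, 7, 5, 5, 1] (15 cycles, including the fixed point 0).
With 15 cycles on 319 points, sign = (−1)^{319−15} = +1.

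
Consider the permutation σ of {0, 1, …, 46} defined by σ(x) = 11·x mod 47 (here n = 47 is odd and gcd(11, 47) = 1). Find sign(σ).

Trace 37: π^k(37) = [37, 31, 12, 38, 42, 39, 6] for k=0..6.
Cycle type of π: 46 + 1; total 2 cycles.
With 2 cycles on 47 points, sign = (−1)^{47−2} = -1.
The Jacobi symbol (11|47) = -1 (Zolotarev) agrees.

-1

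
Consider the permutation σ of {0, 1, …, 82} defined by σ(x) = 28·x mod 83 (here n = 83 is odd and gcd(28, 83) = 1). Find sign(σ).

+1

Trace 37: π^k(37) = [37, 40, 41, 69, 23, 63, 21] for k=0..6.
The orbit structure of x ↦ 28x mod 83: 3 orbits of sizes [41, 41, 1].
n − c = 83 − 3 = 80; sign = (−1)^80 = +1.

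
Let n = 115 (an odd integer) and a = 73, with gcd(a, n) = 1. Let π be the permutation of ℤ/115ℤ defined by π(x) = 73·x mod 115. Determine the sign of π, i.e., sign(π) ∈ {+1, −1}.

Orbit of 54 under x↦73x: [54, 32, 36, 98, 24, 27, 16]… (length divides ord_115(73)).
π_73 has 6 disjoint cycles with lengths [44, 44, 11, 11, 4, 1] on {0,…,114}.
With 6 cycles on 115 points, sign = (−1)^{115−6} = -1.

-1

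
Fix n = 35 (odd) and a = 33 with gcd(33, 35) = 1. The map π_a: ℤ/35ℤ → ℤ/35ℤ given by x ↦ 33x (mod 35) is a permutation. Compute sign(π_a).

+1

Start at x=1: 1 → 33 → 4 → 27 → 16 → 3 → 29 → … (one orbit).
π_33 has 5 disjoint cycles with lengths [12, 12, 6, 4, 1] on {0,…,34}.
sign(π) = (−1)^{n − #cycles} = (−1)^{35−5} = (−1)^30 = +1.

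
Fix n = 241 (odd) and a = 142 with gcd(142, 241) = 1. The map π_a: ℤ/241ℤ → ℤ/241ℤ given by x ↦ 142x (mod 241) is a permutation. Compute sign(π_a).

-1

Start at x=30: 30 → 163 → 10 → 215 → 164 → 152 → 135 → … (one orbit).
π_142 has 2 disjoint cycles with lengths [240, 1] on {0,…,240}.
sign(π) = (−1)^{n − #cycles} = (−1)^{241−2} = (−1)^239 = -1.
(142|241)_J = -1 (Zolotarev's lemma cross-check).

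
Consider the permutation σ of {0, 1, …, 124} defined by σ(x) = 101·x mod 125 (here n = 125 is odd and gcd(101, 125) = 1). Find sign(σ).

+1

Trace 26: π^k(26) = [26, 1, 101, 76, 51] for k=0..4.
π_101 has 45 disjoint cycles with lengths [5, 5, 5, 5, 5, 5, 5, 5, 5, 5, 5, 5, 5, 5, 5, 5, 5, 5, 5, 5, 1, 1, 1, 1, 1, 1, 1, 1, 1, 1, 1, 1, 1, 1, 1, 1, 1, 1, 1, 1, 1, 1, 1, 1, 1] on {0,…,124}.
sign(π) = (−1)^{n − #cycles} = (−1)^{125−45} = (−1)^80 = +1.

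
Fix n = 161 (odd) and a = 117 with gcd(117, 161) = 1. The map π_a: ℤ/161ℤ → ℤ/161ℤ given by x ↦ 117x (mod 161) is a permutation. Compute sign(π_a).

Trace 141: π^k(141) = [141, 75, 81, 139, 2, 73, 8] for k=0..6.
The orbit structure of x ↦ 117x mod 161: 6 orbits of sizes [66, 66, 11, 11, 6, 1].
161 − 6 = 155 transpositions; sign(π) = (−1)^155 = -1.

-1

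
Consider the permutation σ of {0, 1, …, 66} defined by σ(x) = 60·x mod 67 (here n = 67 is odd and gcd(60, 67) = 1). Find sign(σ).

Start at x=24: 24 → 33 → 37 → 9 → 4 → 39 → 62 → … (one orbit).
π_60 has 3 disjoint cycles with lengths [33, 33, 1] on {0,…,66}.
3 cycles on 67: each ℓ→(−1)^(ℓ−1), product (−1)^64 = +1.

+1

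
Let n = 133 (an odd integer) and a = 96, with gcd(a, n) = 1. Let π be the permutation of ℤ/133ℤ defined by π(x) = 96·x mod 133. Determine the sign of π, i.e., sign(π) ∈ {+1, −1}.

-1

Trace 1: π^k(1) = [1, 96, 39, 20, 58, 115] for k=0..5.
38 cycles of lengths [6, 6, 6, 6, 6, 6, 6, 6, 6, 6, 6, 6, 6, 6, 6, 6, 6, 6, 6, 1, 1, 1, 1, 1, 1, 1, 1, 1, 1, 1, 1, 1, 1, 1, 1, 1, 1, 1].
Σ(ℓ_i−1) = 133−38 = 95; sign = (−1)^95 = -1.
Check: (96/133) = -1 by Zolotarev.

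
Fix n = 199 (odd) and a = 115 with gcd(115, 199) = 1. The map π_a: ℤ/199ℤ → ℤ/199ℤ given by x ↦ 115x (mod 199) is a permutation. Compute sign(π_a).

Trace 28: π^k(28) = [28, 36, 160, 92, 33, 14, 18] for k=0..6.
Cycle type of π: 99×2 + 1; total 3 cycles.
sign(π) = (−1)^{n − #cycles} = (−1)^{199−3} = (−1)^196 = +1.
The Jacobi symbol (115|199) = +1 (Zolotarev) agrees.

+1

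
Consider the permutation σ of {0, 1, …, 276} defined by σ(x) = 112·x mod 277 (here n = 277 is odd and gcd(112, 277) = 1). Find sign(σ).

+1

Trace 21: π^k(21) = [21, 136, 274, 218, 40, 48, 113] for k=0..6.
Cycle lengths of π_112 on ℤ/277ℤ: [138, 138, 1]; 3 cycles in total.
sign(π) = (−1)^{n − #cycles} = (−1)^{277−3} = (−1)^274 = +1.
Zolotarev: (112|277) = +1, matching the cycle-count sign.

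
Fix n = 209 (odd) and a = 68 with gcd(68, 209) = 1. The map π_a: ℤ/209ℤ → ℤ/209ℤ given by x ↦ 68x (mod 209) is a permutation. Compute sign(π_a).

Trace 159: π^k(159) = [159, 153, 163, 7, 58, 182, 45] for k=0..6.
Decompose π into cycles: lengths [30, 30, 30, 30, 30, 30, 10, 3, 3, 3, 3, 3, 3, 1] (14 cycles, including the fixed point 0).
209 − 14 = 195 transpositions; sign(π) = (−1)^195 = -1.
Check: (68/209) = -1 by Zolotarev.

-1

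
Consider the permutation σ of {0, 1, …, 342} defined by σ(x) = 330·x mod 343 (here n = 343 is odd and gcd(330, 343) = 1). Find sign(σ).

+1

Start at x=281: 281 → 120 → 155 → 43 → 127 → 64 → 197 → … (one orbit).
Decompose π into cycles: lengths [49, 49, 49, 49, 49, 49, 7, 7, 7, 7, 7, 7, 1, 1, 1, 1, 1, 1, 1] (19 cycles, including the fixed point 0).
sign(π) = (−1)^{n − #cycles} = (−1)^{343−19} = (−1)^324 = +1.
Zolotarev: (330|343) = +1, matching the cycle-count sign.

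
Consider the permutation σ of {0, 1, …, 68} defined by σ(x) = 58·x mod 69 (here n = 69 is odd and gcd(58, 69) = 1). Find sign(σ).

+1

Start at x=16: 16 → 31 → 4 → 25 → 1 → 58 → 52 → … (one orbit).
Decompose π into cycles: lengths [11, 11, 11, 11, 11, 11, 1, 1, 1] (9 cycles, including the fixed point 0).
sign(π) = (−1)^{n − #cycles} = (−1)^{69−9} = (−1)^60 = +1.
(58|69)_J = +1 (Zolotarev's lemma cross-check).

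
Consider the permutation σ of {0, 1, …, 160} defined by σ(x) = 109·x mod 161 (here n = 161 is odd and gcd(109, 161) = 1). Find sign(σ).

Trace 50: π^k(50) = [50, 137, 121, 148, 32, 107, 71] for k=0..6.
The orbit structure of x ↦ 109x mod 161: 6 orbits of sizes [66, 66, 22, 3, 3, 1].
161 − 6 = 155 transpositions; sign(π) = (−1)^155 = -1.
Zolotarev: (109|161) = -1, matching the cycle-count sign.

-1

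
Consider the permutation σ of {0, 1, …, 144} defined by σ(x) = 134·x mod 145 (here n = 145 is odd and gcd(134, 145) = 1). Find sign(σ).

Orbit of 69 under x↦134x: [69, 111, 84, 91, 14, 136, 99]… (length divides ord_145(134)).
π_134 has 8 disjoint cycles with lengths [28, 28, 28, 28, 28, 2, 2, 1] on {0,…,144}.
sign(π) = (−1)^{n − #cycles} = (−1)^{145−8} = (−1)^137 = -1.
The Jacobi symbol (134|145) = -1 (Zolotarev) agrees.

-1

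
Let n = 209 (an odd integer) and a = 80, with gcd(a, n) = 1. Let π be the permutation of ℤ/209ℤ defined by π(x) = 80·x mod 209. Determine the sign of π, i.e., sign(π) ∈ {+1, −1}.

Start at x=92: 92 → 45 → 47 → 207 → 49 → 158 → 100 → … (one orbit).
The orbit structure of x ↦ 80x mod 209: 9 orbits of sizes [45, 45, 45, 45, 9, 9, 5, 5, 1].
n − c = 209 − 9 = 200; sign = (−1)^200 = +1.

+1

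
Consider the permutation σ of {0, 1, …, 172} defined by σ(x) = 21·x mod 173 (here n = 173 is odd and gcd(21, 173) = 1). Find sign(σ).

+1

Orbit of 164 under x↦21x: [164, 157, 10, 37, 85, 55, 117]… (length divides ord_173(21)).
Decompose π into cycles: lengths [86, 86, 1] (3 cycles, including the fixed point 0).
3 cycles on 173: each ℓ→(−1)^(ℓ−1), product (−1)^170 = +1.
(21|173)_J = +1 (Zolotarev's lemma cross-check).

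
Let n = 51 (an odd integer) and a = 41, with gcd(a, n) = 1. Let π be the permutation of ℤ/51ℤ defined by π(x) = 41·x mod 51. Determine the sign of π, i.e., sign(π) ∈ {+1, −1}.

+1

Start at x=41: 41 → 49 → 20 → 4 → 11 → 43 → 29 → … (one orbit).
Decompose π into cycles: lengths [16, 16, 16, 2, 1] (5 cycles, including the fixed point 0).
sign(π) = (−1)^{n − #cycles} = (−1)^{51−5} = (−1)^46 = +1.
Zolotarev: (41|51) = +1, matching the cycle-count sign.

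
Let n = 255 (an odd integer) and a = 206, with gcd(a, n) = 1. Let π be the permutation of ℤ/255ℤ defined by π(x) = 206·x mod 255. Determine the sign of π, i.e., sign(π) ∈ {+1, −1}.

-1

Trace 1: π^k(1) = [1, 206, 106, 161, 16, 236, 166] for k=0..6.
π_206 has 40 disjoint cycles with lengths [8, 8, 8, 8, 8, 8, 8, 8, 8, 8, 8, 8, 8, 8, 8, 8, 8, 8, 8, 8, 8, 8, 8, 8, 8, 8, 8, 8, 8, 8, 2, 2, 2, 2, 2, 1, 1, 1, 1, 1] on {0,…,254}.
sign(π) = (−1)^{n − #cycles} = (−1)^{255−40} = (−1)^215 = -1.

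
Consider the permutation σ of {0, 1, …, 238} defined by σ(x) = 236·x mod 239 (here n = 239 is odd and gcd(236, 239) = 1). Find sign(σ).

Start at x=214: 214 → 75 → 14 → 197 → 126 → 100 → 178 → … (one orbit).
The orbit structure of x ↦ 236x mod 239: 2 orbits of sizes [238, 1].
sign(π) = (−1)^{n − #cycles} = (−1)^{239−2} = (−1)^237 = -1.
Zolotarev: (236|239) = -1, matching the cycle-count sign.

-1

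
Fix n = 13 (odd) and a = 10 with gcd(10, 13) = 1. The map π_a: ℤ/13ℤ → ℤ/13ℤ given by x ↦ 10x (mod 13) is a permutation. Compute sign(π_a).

Orbit of 1 under x↦10x: [1, 10, 9, 12, 3, 4]… (length divides ord_13(10)).
The orbit structure of x ↦ 10x mod 13: 3 orbits of sizes [6, 6, 1].
3 cycles on 13: each ℓ→(−1)^(ℓ−1), product (−1)^10 = +1.
The Jacobi symbol (10|13) = +1 (Zolotarev) agrees.

+1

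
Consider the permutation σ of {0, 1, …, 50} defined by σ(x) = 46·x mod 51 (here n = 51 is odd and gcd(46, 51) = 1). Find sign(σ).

Orbit of 4 under x↦46x: [4, 31, 49, 10, 1, 46, 25]… (length divides ord_51(46)).
Decompose π into cycles: lengths [16, 16, 16, 1, 1, 1] (6 cycles, including the fixed point 0).
6 cycles on 51: each ℓ→(−1)^(ℓ−1), product (−1)^45 = -1.

-1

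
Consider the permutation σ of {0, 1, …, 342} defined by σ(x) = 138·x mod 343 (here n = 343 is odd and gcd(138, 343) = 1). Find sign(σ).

-1

Trace 66: π^k(66) = [66, 190, 152, 53, 111, 226, 318] for k=0..6.
Cycle type of π: 294 + 42 + 6 + 1; total 4 cycles.
Σ(ℓ_i−1) = 343−4 = 339; sign = (−1)^339 = -1.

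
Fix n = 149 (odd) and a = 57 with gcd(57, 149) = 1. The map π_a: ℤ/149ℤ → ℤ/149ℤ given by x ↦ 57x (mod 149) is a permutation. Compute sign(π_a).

-1

Start at x=71: 71 → 24 → 27 → 49 → 111 → 69 → 59 → … (one orbit).
Decompose π into cycles: lengths [148, 1] (2 cycles, including the fixed point 0).
2 cycles on 149: each ℓ→(−1)^(ℓ−1), product (−1)^147 = -1.
Check: (57/149) = -1 by Zolotarev.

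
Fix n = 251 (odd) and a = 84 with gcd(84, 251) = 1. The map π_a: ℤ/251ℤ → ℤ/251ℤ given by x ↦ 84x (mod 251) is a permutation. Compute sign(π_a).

+1

Start at x=249: 249 → 83 → 195 → 65 → 189 → 63 → 21 → … (one orbit).
Cycle lengths of π_84 on ℤ/251ℤ: [125, 125, 1]; 3 cycles in total.
n − c = 251 − 3 = 248; sign = (−1)^248 = +1.
(84|251)_J = +1 (Zolotarev's lemma cross-check).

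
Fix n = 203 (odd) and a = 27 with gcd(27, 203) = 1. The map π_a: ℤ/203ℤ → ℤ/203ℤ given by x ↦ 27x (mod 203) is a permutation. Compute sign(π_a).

Start at x=36: 36 → 160 → 57 → 118 → 141 → 153 → 71 → … (one orbit).
Cycle lengths of π_27 on ℤ/203ℤ: [28, 28, 28, 28, 28, 28, 28, 2, 2, 2, 1]; 11 cycles in total.
sign(π) = (−1)^{n − #cycles} = (−1)^{203−11} = (−1)^192 = +1.
Via Zolotarev, sign(π_{27}) = (27|203) = +1.

+1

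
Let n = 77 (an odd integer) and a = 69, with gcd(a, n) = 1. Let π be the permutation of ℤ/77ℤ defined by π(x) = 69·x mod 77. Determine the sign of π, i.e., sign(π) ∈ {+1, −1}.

-1

Trace 64: π^k(64) = [64, 27, 15, 34, 36, 20, 71] for k=0..6.
Cycle lengths of π_69 on ℤ/77ℤ: [10, 10, 10, 10, 10, 10, 5, 5, 2, 2, 2, 1]; 12 cycles in total.
12 cycles on 77: each ℓ→(−1)^(ℓ−1), product (−1)^65 = -1.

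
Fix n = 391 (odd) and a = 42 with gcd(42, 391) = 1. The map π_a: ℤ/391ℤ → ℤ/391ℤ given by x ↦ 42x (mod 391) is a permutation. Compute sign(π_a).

Trace 72: π^k(72) = [72, 287, 324, 314, 285, 240, 305] for k=0..6.
The orbit structure of x ↦ 42x mod 391: 8 orbits of sizes [88, 88, 88, 88, 22, 8, 8, 1].
n − c = 391 − 8 = 383; sign = (−1)^383 = -1.
Via Zolotarev, sign(π_{42}) = (42|391) = -1.

-1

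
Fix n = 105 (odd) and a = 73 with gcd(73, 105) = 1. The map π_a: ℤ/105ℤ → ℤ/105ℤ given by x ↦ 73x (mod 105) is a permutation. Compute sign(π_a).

Trace 97: π^k(97) = [97, 46, 103, 64, 52, 16, 13] for k=0..6.
π_73 has 15 disjoint cycles with lengths [12, 12, 12, 12, 12, 12, 6, 6, 6, 4, 4, 4, 1, 1, 1] on {0,…,104}.
105 − 15 = 90 transpositions; sign(π) = (−1)^90 = +1.
(73|105)_J = +1 (Zolotarev's lemma cross-check).

+1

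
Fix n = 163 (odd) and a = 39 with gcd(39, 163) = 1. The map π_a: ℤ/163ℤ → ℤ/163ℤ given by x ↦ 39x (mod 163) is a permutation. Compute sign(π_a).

Start at x=71: 71 → 161 → 85 → 55 → 26 → 36 → 100 → … (one orbit).
Cycle type of π: 81×2 + 1; total 3 cycles.
With 3 cycles on 163 points, sign = (−1)^{163−3} = +1.

+1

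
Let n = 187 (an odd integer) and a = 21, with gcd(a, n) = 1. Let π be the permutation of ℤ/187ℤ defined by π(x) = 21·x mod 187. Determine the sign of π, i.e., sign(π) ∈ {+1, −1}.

-1

Orbit of 1 under x↦21x: [1, 21, 67, 98]… (length divides ord_187(21)).
50 cycles of lengths [4, 4, 4, 4, 4, 4, 4, 4, 4, 4, 4, 4, 4, 4, 4, 4, 4, 4, 4, 4, 4, 4, 4, 4, 4, 4, 4, 4, 4, 4, 4, 4, 4, 4, 4, 4, 4, 4, 4, 4, 4, 4, 4, 4, 2, 2, 2, 2, 2, 1].
n − c = 187 − 50 = 137; sign = (−1)^137 = -1.
Check: (21/187) = -1 by Zolotarev.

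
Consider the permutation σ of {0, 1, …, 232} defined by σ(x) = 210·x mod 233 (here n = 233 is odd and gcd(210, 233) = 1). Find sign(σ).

+1

Trace 4: π^k(4) = [4, 141, 19, 29, 32, 196, 152] for k=0..6.
π_210 has 5 disjoint cycles with lengths [58, 58, 58, 58, 1] on {0,…,232}.
sign(π) = (−1)^{n − #cycles} = (−1)^{233−5} = (−1)^228 = +1.
Check: (210/233) = +1 by Zolotarev.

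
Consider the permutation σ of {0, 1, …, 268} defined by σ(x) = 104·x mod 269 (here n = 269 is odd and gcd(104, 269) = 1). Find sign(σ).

-1

Start at x=218: 218 → 76 → 103 → 221 → 119 → 2 → 208 → … (one orbit).
π_104 has 2 disjoint cycles with lengths [268, 1] on {0,…,268}.
sign(π) = (−1)^{n − #cycles} = (−1)^{269−2} = (−1)^267 = -1.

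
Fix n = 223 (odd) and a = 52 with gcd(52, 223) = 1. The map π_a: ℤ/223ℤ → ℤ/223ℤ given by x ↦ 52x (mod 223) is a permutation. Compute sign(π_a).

Trace 30: π^k(30) = [30, 222, 171, 195, 105, 108, 41] for k=0..6.
4 cycles of lengths [74, 74, 74, 1].
Σ(ℓ_i−1) = 223−4 = 219; sign = (−1)^219 = -1.
Via Zolotarev, sign(π_{52}) = (52|223) = -1.

-1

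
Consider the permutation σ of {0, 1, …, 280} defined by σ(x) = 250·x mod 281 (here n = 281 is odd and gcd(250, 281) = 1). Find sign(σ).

Orbit of 124 under x↦250x: [124, 90, 20, 223, 112, 181, 9]… (length divides ord_281(250)).
Decompose π into cycles: lengths [140, 140, 1] (3 cycles, including the fixed point 0).
3 cycles on 281: each ℓ→(−1)^(ℓ−1), product (−1)^278 = +1.

+1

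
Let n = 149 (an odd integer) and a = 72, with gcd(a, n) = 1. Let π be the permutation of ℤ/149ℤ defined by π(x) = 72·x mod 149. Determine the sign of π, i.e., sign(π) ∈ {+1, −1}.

-1

Start at x=123: 123 → 65 → 61 → 71 → 46 → 34 → 64 → … (one orbit).
π_72 has 2 disjoint cycles with lengths [148, 1] on {0,…,148}.
149 − 2 = 147 transpositions; sign(π) = (−1)^147 = -1.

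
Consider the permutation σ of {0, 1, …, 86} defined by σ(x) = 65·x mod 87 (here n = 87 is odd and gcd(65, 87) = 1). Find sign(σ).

Orbit of 1 under x↦65x: [1, 65, 49, 53, 52, 74, 25]… (length divides ord_87(65)).
Decompose π into cycles: lengths [14, 14, 14, 14, 7, 7, 7, 7, 2, 1] (10 cycles, including the fixed point 0).
With 10 cycles on 87 points, sign = (−1)^{87−10} = -1.
Zolotarev: (65|87) = -1, matching the cycle-count sign.

-1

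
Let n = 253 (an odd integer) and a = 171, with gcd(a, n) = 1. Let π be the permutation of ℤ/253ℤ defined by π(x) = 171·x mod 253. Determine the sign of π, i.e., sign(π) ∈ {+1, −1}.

Start at x=75: 75 → 175 → 71 → 250 → 246 → 68 → 243 → … (one orbit).
The orbit structure of x ↦ 171x mod 253: 5 orbits of sizes [110, 110, 22, 10, 1].
253 − 5 = 248 transpositions; sign(π) = (−1)^248 = +1.
Check: (171/253) = +1 by Zolotarev.

+1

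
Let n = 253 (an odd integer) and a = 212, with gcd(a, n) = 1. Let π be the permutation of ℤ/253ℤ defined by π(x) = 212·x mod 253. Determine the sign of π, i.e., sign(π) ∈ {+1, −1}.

-1

Trace 136: π^k(136) = [136, 243, 157, 141, 38, 213, 122] for k=0..6.
The orbit structure of x ↦ 212x mod 253: 6 orbits of sizes [110, 110, 22, 5, 5, 1].
With 6 cycles on 253 points, sign = (−1)^{253−6} = -1.
The Jacobi symbol (212|253) = -1 (Zolotarev) agrees.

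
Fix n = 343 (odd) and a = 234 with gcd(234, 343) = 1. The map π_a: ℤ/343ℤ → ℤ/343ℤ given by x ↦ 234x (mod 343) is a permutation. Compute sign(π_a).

Start at x=193: 193 → 229 → 78 → 73 → 275 → 209 → 200 → … (one orbit).
Decompose π into cycles: lengths [294, 42, 6, 1] (4 cycles, including the fixed point 0).
With 4 cycles on 343 points, sign = (−1)^{343−4} = -1.

-1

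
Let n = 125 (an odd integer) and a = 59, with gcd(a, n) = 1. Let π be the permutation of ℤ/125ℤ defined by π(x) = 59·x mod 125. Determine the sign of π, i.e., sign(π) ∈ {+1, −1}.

Trace 86: π^k(86) = [86, 74, 116, 94, 46, 89, 1] for k=0..6.
Cycle type of π: 50×2 + 10×2 + 2×2 + 1; total 7 cycles.
7 cycles on 125: each ℓ→(−1)^(ℓ−1), product (−1)^118 = +1.
Via Zolotarev, sign(π_{59}) = (59|125) = +1.

+1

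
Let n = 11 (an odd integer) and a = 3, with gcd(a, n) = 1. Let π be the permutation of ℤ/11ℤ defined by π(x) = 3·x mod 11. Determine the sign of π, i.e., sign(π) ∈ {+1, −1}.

Start at x=5: 5 → 4 → 1 → 3 → 9 → 5 (one orbit).
The orbit structure of x ↦ 3x mod 11: 3 orbits of sizes [5, 5, 1].
11 − 3 = 8 transpositions; sign(π) = (−1)^8 = +1.
Check: (3/11) = +1 by Zolotarev.

+1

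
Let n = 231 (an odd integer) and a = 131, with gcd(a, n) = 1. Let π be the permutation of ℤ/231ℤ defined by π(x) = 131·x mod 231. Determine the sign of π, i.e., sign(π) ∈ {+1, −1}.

Orbit of 230 under x↦131x: [230, 100, 164, 1, 131, 67]… (length divides ord_231(131)).
The orbit structure of x ↦ 131x mod 231: 50 orbits of sizes [6, 6, 6, 6, 6, 6, 6, 6, 6, 6, 6, 6, 6, 6, 6, 6, 6, 6, 6, 6, 6, 6, 6, 6, 6, 6, 6, 6, 6, 6, 6, 6, 6, 2, 2, 2, 2, 2, 2, 2, 2, 2, 2, 2, 2, 2, 2, 2, 2, 1].
50 cycles on 231: each ℓ→(−1)^(ℓ−1), product (−1)^181 = -1.
Check: (131/231) = -1 by Zolotarev.

-1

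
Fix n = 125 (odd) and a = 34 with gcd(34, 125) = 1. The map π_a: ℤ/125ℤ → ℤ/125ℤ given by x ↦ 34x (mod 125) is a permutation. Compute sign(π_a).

+1

Trace 119: π^k(119) = [119, 46, 64, 51, 109, 81, 4] for k=0..6.
π_34 has 7 disjoint cycles with lengths [50, 50, 10, 10, 2, 2, 1] on {0,…,124}.
With 7 cycles on 125 points, sign = (−1)^{125−7} = +1.
Zolotarev: (34|125) = +1, matching the cycle-count sign.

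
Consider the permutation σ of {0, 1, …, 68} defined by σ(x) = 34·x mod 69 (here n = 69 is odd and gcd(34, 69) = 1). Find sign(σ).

-1

Start at x=13: 13 → 28 → 55 → 7 → 31 → 19 → 25 → … (one orbit).
Cycle type of π: 22×3 + 1×3; total 6 cycles.
6 cycles on 69: each ℓ→(−1)^(ℓ−1), product (−1)^63 = -1.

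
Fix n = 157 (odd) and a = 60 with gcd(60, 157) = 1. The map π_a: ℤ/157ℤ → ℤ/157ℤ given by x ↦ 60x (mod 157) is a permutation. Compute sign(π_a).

-1

Trace 12: π^k(12) = [12, 92, 25, 87, 39, 142, 42] for k=0..6.
Cycle type of π: 156 + 1; total 2 cycles.
n − c = 157 − 2 = 155; sign = (−1)^155 = -1.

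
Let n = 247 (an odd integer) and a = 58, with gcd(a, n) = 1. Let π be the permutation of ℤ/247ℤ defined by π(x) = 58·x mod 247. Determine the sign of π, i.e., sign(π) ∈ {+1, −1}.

Start at x=229: 229 → 191 → 210 → 77 → 20 → 172 → 96 → … (one orbit).
π_58 has 38 disjoint cycles with lengths [12, 12, 12, 12, 12, 12, 12, 12, 12, 12, 12, 12, 12, 12, 12, 12, 12, 12, 12, 1, 1, 1, 1, 1, 1, 1, 1, 1, 1, 1, 1, 1, 1, 1, 1, 1, 1, 1] on {0,…,246}.
With 38 cycles on 247 points, sign = (−1)^{247−38} = -1.
Zolotarev: (58|247) = -1, matching the cycle-count sign.

-1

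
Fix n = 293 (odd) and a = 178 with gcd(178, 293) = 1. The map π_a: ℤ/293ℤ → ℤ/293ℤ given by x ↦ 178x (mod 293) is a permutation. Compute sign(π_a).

+1

Orbit of 24 under x↦178x: [24, 170, 81, 61, 17, 96, 94]… (length divides ord_293(178)).
Cycle lengths of π_178 on ℤ/293ℤ: [146, 146, 1]; 3 cycles in total.
n − c = 293 − 3 = 290; sign = (−1)^290 = +1.
(178|293)_J = +1 (Zolotarev's lemma cross-check).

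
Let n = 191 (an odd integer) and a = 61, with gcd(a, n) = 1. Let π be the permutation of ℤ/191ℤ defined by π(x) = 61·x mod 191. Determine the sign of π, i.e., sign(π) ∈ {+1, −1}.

-1

Trace 132: π^k(132) = [132, 30, 111, 86, 89, 81, 166] for k=0..6.
Cycle type of π: 190 + 1; total 2 cycles.
191 − 2 = 189 transpositions; sign(π) = (−1)^189 = -1.
(61|191)_J = -1 (Zolotarev's lemma cross-check).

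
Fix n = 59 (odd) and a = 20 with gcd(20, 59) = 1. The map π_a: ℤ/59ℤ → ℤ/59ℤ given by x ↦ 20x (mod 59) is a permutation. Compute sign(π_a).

Trace 16: π^k(16) = [16, 25, 28, 29, 49, 36, 12] for k=0..6.
3 cycles of lengths [29, 29, 1].
sign(π) = (−1)^{n − #cycles} = (−1)^{59−3} = (−1)^56 = +1.
(20|59)_J = +1 (Zolotarev's lemma cross-check).

+1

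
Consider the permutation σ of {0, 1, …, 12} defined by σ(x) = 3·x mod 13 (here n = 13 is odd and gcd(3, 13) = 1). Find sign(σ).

Start at x=9: 9 → 1 → 3 → 9 (one orbit).
The orbit structure of x ↦ 3x mod 13: 5 orbits of sizes [3, 3, 3, 3, 1].
n − c = 13 − 5 = 8; sign = (−1)^8 = +1.
Via Zolotarev, sign(π_{3}) = (3|13) = +1.

+1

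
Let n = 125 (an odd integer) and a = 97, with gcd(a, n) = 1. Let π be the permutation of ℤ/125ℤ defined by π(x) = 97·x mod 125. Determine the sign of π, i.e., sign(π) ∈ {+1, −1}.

-1

Trace 71: π^k(71) = [71, 12, 39, 33, 76, 122, 84] for k=0..6.
Cycle type of π: 100 + 20 + 4 + 1; total 4 cycles.
sign(π) = (−1)^{n − #cycles} = (−1)^{125−4} = (−1)^121 = -1.
Check: (97/125) = -1 by Zolotarev.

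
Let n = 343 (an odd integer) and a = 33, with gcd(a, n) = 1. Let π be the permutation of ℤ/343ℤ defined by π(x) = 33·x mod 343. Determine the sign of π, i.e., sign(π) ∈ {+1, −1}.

-1

Orbit of 321 under x↦33x: [321, 303, 52, 1, 33, 60, 265]… (length divides ord_343(33)).
Decompose π into cycles: lengths [294, 42, 6, 1] (4 cycles, including the fixed point 0).
sign(π) = (−1)^{n − #cycles} = (−1)^{343−4} = (−1)^339 = -1.
The Jacobi symbol (33|343) = -1 (Zolotarev) agrees.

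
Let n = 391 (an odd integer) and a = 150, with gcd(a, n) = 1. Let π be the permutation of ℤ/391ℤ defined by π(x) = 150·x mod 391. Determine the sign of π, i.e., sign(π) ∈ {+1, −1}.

Orbit of 151 under x↦150x: [151, 363, 101, 292, 8, 27, 140]… (length divides ord_391(150)).
Cycle type of π: 176×2 + 16 + 11×2 + 1; total 6 cycles.
391 − 6 = 385 transpositions; sign(π) = (−1)^385 = -1.
(150|391)_J = -1 (Zolotarev's lemma cross-check).

-1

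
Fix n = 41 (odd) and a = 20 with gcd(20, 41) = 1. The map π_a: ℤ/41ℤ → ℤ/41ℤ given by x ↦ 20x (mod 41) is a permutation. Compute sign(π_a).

Start at x=18: 18 → 32 → 25 → 8 → 37 → 2 → 40 → … (one orbit).
The orbit structure of x ↦ 20x mod 41: 3 orbits of sizes [20, 20, 1].
41 − 3 = 38 transpositions; sign(π) = (−1)^38 = +1.

+1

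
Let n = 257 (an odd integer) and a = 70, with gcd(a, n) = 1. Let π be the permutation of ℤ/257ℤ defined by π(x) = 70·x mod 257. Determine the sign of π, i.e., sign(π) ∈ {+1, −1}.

Trace 129: π^k(129) = [129, 35, 137, 81, 16, 92, 15] for k=0..6.
π_70 has 5 disjoint cycles with lengths [64, 64, 64, 64, 1] on {0,…,256}.
Σ(ℓ_i−1) = 257−5 = 252; sign = (−1)^252 = +1.
(70|257)_J = +1 (Zolotarev's lemma cross-check).

+1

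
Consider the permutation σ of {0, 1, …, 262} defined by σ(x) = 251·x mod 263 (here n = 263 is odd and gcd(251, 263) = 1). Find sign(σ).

Orbit of 39 under x↦251x: [39, 58, 93, 199, 242, 252, 132]… (length divides ord_263(251)).
Cycle type of π: 262 + 1; total 2 cycles.
n − c = 263 − 2 = 261; sign = (−1)^261 = -1.

-1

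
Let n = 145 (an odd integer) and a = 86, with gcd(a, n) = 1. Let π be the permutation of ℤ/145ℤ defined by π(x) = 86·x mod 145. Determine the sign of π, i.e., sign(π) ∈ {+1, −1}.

+1

Trace 1: π^k(1) = [1, 86] for k=0..1.
Decompose π into cycles: lengths [2, 2, 2, 2, 2, 2, 2, 2, 2, 2, 2, 2, 2, 2, 2, 2, 2, 2, 2, 2, 2, 2, 2, 2, 2, 2, 2, 2, 2, 2, 2, 2, 2, 2, 2, 2, 2, 2, 2, 2, 2, 2, 2, 2, 2, 2, 2, 2, 2, 2, 2, 2, 2, 2, 2, 2, 2, 2, 2, 2, 2, 2, 2, 2, 2, 2, 2, 2, 2, 2, 1, 1, 1, 1, 1] (75 cycles, including the fixed point 0).
With 75 cycles on 145 points, sign = (−1)^{145−75} = +1.
(86|145)_J = +1 (Zolotarev's lemma cross-check).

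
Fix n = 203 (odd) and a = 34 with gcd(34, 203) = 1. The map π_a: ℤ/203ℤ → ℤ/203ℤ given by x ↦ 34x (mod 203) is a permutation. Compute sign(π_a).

Orbit of 190 under x↦34x: [190, 167, 197, 202, 169, 62, 78]… (length divides ord_203(34)).
π_34 has 18 disjoint cycles with lengths [14, 14, 14, 14, 14, 14, 14, 14, 14, 14, 14, 14, 14, 14, 2, 2, 2, 1] on {0,…,202}.
sign(π) = (−1)^{n − #cycles} = (−1)^{203−18} = (−1)^185 = -1.

-1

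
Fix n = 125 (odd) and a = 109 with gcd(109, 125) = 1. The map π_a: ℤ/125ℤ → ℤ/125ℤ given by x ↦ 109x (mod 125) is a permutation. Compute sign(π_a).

Start at x=69: 69 → 21 → 39 → 1 → 109 → 6 → 29 → … (one orbit).
Decompose π into cycles: lengths [50, 50, 10, 10, 2, 2, 1] (7 cycles, including the fixed point 0).
sign(π) = (−1)^{n − #cycles} = (−1)^{125−7} = (−1)^118 = +1.

+1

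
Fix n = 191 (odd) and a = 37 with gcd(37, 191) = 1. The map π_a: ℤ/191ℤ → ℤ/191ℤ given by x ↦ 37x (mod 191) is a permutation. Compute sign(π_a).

-1

Start at x=31: 31 → 1 → 37 → 32 → 38 → 69 → 70 → … (one orbit).
Decompose π into cycles: lengths [38, 38, 38, 38, 38, 1] (6 cycles, including the fixed point 0).
191 − 6 = 185 transpositions; sign(π) = (−1)^185 = -1.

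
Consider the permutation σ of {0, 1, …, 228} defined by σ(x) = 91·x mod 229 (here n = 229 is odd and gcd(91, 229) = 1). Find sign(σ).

Orbit of 132 under x↦91x: [132, 104, 75, 184, 27, 167, 83]… (length divides ord_229(91)).
Decompose π into cycles: lengths [57, 57, 57, 57, 1] (5 cycles, including the fixed point 0).
With 5 cycles on 229 points, sign = (−1)^{229−5} = +1.
Check: (91/229) = +1 by Zolotarev.

+1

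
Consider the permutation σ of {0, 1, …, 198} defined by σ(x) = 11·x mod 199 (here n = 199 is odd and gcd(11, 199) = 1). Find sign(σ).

-1

Orbit of 103 under x↦11x: [103, 138, 125, 181, 1, 11, 121]… (length divides ord_199(11)).
Decompose π into cycles: lengths [22, 22, 22, 22, 22, 22, 22, 22, 22, 1] (10 cycles, including the fixed point 0).
sign(π) = (−1)^{n − #cycles} = (−1)^{199−10} = (−1)^189 = -1.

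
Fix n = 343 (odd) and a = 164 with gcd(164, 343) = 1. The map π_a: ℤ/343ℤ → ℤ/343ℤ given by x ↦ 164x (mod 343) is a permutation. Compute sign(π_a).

-1

Start at x=93: 93 → 160 → 172 → 82 → 71 → 325 → 135 → … (one orbit).
The orbit structure of x ↦ 164x mod 343: 4 orbits of sizes [294, 42, 6, 1].
Σ(ℓ_i−1) = 343−4 = 339; sign = (−1)^339 = -1.
Zolotarev: (164|343) = -1, matching the cycle-count sign.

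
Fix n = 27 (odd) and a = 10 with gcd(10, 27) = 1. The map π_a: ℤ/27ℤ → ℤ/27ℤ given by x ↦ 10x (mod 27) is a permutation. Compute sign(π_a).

Orbit of 1 under x↦10x: [1, 10, 19]… (length divides ord_27(10)).
Decompose π into cycles: lengths [3, 3, 3, 3, 3, 3, 1, 1, 1, 1, 1, 1, 1, 1, 1] (15 cycles, including the fixed point 0).
sign(π) = (−1)^{n − #cycles} = (−1)^{27−15} = (−1)^12 = +1.
(10|27)_J = +1 (Zolotarev's lemma cross-check).

+1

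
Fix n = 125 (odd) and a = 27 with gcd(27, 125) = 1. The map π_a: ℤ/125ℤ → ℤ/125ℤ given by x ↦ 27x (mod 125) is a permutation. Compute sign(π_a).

-1

Start at x=87: 87 → 99 → 48 → 46 → 117 → 34 → 43 → … (one orbit).
Cycle type of π: 100 + 20 + 4 + 1; total 4 cycles.
With 4 cycles on 125 points, sign = (−1)^{125−4} = -1.
Check: (27/125) = -1 by Zolotarev.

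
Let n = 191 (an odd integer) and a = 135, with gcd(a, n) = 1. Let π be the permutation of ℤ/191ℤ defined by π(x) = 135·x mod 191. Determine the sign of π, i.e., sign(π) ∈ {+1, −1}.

+1

Orbit of 64 under x↦135x: [64, 45, 154, 162, 96, 163, 40]… (length divides ord_191(135)).
Cycle lengths of π_135 on ℤ/191ℤ: [95, 95, 1]; 3 cycles in total.
sign(π) = (−1)^{n − #cycles} = (−1)^{191−3} = (−1)^188 = +1.
Zolotarev: (135|191) = +1, matching the cycle-count sign.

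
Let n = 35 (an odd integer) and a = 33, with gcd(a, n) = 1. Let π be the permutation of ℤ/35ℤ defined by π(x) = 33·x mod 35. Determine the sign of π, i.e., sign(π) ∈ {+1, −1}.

+1

Trace 11: π^k(11) = [11, 13, 9, 17, 1, 33, 4] for k=0..6.
Cycle type of π: 12×2 + 6 + 4 + 1; total 5 cycles.
With 5 cycles on 35 points, sign = (−1)^{35−5} = +1.
The Jacobi symbol (33|35) = +1 (Zolotarev) agrees.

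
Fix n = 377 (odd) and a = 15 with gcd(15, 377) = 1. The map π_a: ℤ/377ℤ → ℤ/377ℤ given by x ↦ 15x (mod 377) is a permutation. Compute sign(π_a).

+1

Start at x=89: 89 → 204 → 44 → 283 → 98 → 339 → 184 → … (one orbit).
Decompose π into cycles: lengths [84, 84, 84, 84, 28, 12, 1] (7 cycles, including the fixed point 0).
sign(π) = (−1)^{n − #cycles} = (−1)^{377−7} = (−1)^370 = +1.
Zolotarev: (15|377) = +1, matching the cycle-count sign.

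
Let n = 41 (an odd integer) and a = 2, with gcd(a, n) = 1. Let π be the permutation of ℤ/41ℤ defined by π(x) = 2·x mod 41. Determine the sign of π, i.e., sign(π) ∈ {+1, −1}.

Orbit of 8 under x↦2x: [8, 16, 32, 23, 5, 10, 20]… (length divides ord_41(2)).
π_2 has 3 disjoint cycles with lengths [20, 20, 1] on {0,…,40}.
3 cycles on 41: each ℓ→(−1)^(ℓ−1), product (−1)^38 = +1.
The Jacobi symbol (2|41) = +1 (Zolotarev) agrees.

+1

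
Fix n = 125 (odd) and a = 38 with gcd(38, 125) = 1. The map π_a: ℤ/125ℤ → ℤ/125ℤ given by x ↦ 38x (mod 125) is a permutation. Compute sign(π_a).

Orbit of 88 under x↦38x: [88, 94, 72, 111, 93, 34, 42]… (length divides ord_125(38)).
π_38 has 4 disjoint cycles with lengths [100, 20, 4, 1] on {0,…,124}.
125 − 4 = 121 transpositions; sign(π) = (−1)^121 = -1.

-1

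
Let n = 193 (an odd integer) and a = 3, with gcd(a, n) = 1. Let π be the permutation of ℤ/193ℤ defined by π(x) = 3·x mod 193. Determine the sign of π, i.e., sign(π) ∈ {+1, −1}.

Trace 50: π^k(50) = [50, 150, 64, 192, 190, 184, 166] for k=0..6.
13 cycles of lengths [16, 16, 16, 16, 16, 16, 16, 16, 16, 16, 16, 16, 1].
sign(π) = (−1)^{n − #cycles} = (−1)^{193−13} = (−1)^180 = +1.

+1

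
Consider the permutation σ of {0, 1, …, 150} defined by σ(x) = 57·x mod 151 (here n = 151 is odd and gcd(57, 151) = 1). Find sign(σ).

Trace 59: π^k(59) = [59, 41, 72, 27, 29, 143, 148] for k=0..6.
Decompose π into cycles: lengths [50, 50, 50, 1] (4 cycles, including the fixed point 0).
sign(π) = (−1)^{n − #cycles} = (−1)^{151−4} = (−1)^147 = -1.
The Jacobi symbol (57|151) = -1 (Zolotarev) agrees.

-1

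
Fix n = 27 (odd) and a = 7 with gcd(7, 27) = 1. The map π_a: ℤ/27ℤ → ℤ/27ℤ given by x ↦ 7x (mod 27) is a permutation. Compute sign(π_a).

+1

Trace 7: π^k(7) = [7, 22, 19, 25, 13, 10, 16] for k=0..6.
Cycle lengths of π_7 on ℤ/27ℤ: [9, 9, 3, 3, 1, 1, 1]; 7 cycles in total.
Σ(ℓ_i−1) = 27−7 = 20; sign = (−1)^20 = +1.
Via Zolotarev, sign(π_{7}) = (7|27) = +1.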